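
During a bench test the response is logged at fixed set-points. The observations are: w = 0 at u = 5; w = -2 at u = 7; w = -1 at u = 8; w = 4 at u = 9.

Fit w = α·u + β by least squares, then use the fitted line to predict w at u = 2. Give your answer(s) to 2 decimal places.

ŵ = -3.80

Sums needed: Σu·u = 219, Σu = 29, Σ1 = 4.
Moment sums: Σu·w = 14, Σw = 1.
So AᵀA·[α, β]ᵀ = Aᵀw: [[219, 29]; [29, 4]]·[α, β]ᵀ = [14, 1]ᵀ.
det = 219·4 − 29² = 35.
α = (14·4 − 29·1)/35 = 27/35; β = (219·1 − 29·14)/35 = -187/35.
At u = 2: ŵ = (27/35)·(2) + (-187/35)·(1) = -19/5.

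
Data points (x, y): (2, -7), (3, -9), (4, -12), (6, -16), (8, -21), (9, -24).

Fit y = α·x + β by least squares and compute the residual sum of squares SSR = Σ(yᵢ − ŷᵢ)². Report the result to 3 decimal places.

Sums needed: Σx·x = 210, Σx = 32, Σ1 = 6.
For Aᵀy: Σx·y = -569, Σy = -89.
Determinant 210·6 − 32² = 236.
α = ((-569)·6 − 32·(-89))/236 = -283/118; β = (210·(-89) − 32·(-569))/236 = -241/118.
Residuals: -19/118, 14/59, -43/118, 51/118, 27/118, -22/59; SSR = 35/59.

SSR = 0.593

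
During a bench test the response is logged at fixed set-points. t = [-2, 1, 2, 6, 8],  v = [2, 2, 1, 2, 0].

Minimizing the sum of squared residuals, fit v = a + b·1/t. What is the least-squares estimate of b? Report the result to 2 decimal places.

Sums needed: Σ1 = 5, Σ1/t = 31/24, Σ1/t·1/t = 889/576.
For Mᵀv: Σv = 7, Σ1/t·v = 11/6.
So MᵀM·[a, b]ᵀ = Mᵀv: [[5, 31/24]; [31/24, 889/576]]·[a, b]ᵀ = [7, 11/6]ᵀ.
Eliminating b: (889/576)·(row 1) − (31/24)·(row 2) gives (871/144)·a = (889/576)·7 − (31/24)·(11/6) = 4859/576, so a = 4859/3484.
Then b = ((11/6) − (31/24)·(4859/3484))/(889/576) = 18/871.

b = 0.02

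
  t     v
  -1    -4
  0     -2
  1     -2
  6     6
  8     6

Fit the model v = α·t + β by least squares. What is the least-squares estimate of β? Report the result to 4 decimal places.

β = -2.5350

Compute the Gram sums: Σt·t = 102, Σt = 14, Σ1 = 5.
Right-hand side: Σt·v = 86, Σv = 4.
XᵀX·[α, β]ᵀ = Xᵀv becomes [[102, 14]; [14, 5]]·[α, β]ᵀ = [86, 4]ᵀ.
det = 102·5 − 14² = 314.
α = (86·5 − 14·4)/314 = 187/157; β = (102·4 − 14·86)/314 = -398/157.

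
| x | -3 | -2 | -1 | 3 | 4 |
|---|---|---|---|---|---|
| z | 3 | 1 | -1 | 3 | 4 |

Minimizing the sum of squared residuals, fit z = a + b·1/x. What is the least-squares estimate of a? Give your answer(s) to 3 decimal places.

a = 2.818

From the data, Σ1 = 5, Σ1/x = -5/4, Σ1/x·1/x = 221/144.
Right-hand side: Σz = 10, Σ1/x·z = 3/2.
Δ = 5·(221/144) − (-5/4)² = 55/9.
a = (10·(221/144) − (-5/4)·(3/2))/(55/9) = 31/11; b = (5·(3/2) − (-5/4)·10)/(55/9) = 36/11.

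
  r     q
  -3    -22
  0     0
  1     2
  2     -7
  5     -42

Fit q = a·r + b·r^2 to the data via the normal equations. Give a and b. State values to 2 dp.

a = 1.40, b = -1.97

Setting ∂/∂a … = 0 gives: 39·a + 107·b = -156;  107·a + 723·b = -1274.
Δ = 39·723 − 107² = 16748.
a = ((-156)·723 − 107·(-1274))/16748 = 11765/8374; b = (39·(-1274) − 107·(-156))/16748 = -16497/8374.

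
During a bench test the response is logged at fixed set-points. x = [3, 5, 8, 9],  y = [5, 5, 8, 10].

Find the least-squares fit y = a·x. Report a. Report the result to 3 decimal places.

Sums needed: Σx·x = 179.
Right-hand side: Σx·y = 194.
Hence a = 194 / 179 ≈ 1.0838.

a = 1.084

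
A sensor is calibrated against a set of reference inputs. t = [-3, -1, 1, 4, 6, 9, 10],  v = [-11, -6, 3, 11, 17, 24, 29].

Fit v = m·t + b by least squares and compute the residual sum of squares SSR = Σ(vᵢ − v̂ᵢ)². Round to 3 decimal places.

SSR = 7.659

Setting ∂/∂m … = 0 gives: 244·m + 26·b = 694;  26·m + 7·b = 67.
(Σt·t = 244, Σt = 26, Σ1 = 7, Σt·v = 694, Σv = 67.)
det = 244·7 − 26² = 1032.
m = (694·7 − 26·67)/1032 = 779/258; b = (244·67 − 26·694)/1032 = -212/129.
Residuals: -77/258, -115/86, 419/258, 73/129, 68/129, -395/258, 58/129; SSR = 988/129.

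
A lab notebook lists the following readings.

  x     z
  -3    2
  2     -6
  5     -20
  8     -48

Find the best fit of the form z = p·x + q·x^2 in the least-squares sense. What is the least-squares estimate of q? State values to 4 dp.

Entries of MᵀM: Σx·x = 102, Σx·x^2 = 618, Σx^2·x^2 = 4818.
Moment sums: Σx·z = -502, Σx^2·z = -3578.
det = 102·4818 − 618² = 109512.
p = ((-502)·4818 − 618·(-3578))/109512 = -2881/1521; q = (102·(-3578) − 618·(-502))/109512 = -760/1521.

q = -0.4997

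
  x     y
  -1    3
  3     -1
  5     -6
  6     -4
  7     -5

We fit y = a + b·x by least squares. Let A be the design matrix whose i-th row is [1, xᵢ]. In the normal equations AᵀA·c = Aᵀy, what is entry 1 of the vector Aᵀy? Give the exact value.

-13

Entry 1 ↔ basis 1, so (Aᵀy)_{1} = Σᵢ yᵢ = (1)·(3) + (1)·(-1) + (1)·(-6) + (1)·(-4) + (1)·(-5) = -13.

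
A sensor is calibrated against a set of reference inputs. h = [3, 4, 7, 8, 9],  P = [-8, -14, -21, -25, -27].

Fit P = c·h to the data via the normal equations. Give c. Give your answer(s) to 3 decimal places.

Normal-equation sums: Σh·h = 219.
And Σh·P = -670.
So MᵀM·[c]ᵀ = MᵀP: [[219]]·[c]ᵀ = [-670]ᵀ.
c = (-670)/219 = -3.05936.

c = -3.059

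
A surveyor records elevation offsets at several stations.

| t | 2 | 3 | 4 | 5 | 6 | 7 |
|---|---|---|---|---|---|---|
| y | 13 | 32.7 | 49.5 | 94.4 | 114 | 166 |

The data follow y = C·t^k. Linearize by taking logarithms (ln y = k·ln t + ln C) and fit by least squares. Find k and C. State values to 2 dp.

k = 2.01, C = 3.35

Linearized form: ln y = k·ln t + ln C. From the 6 transformed points,
Σln t = 8.5252, Σ(ln t)² = 13.1965, Σln y = 24.3500, Σln t·ln y = 36.7710.
Equations: 13.1965·k + 8.5252·ln C = 36.7710;  8.5252·k + 6·ln C = 24.3500.
Solving (det = 6.5005): k = 2.00575, ln C = 1.20845, so C = exp(1.20845) = 3.34830.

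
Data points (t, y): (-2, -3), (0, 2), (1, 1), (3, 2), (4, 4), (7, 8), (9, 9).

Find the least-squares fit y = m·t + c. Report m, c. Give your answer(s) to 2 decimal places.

m = 1.03, c = 0.04

The normal system MᵀM·[m, c]ᵀ = Mᵀy is [[160, 22]; [22, 7]]·[m, c]ᵀ = [166, 23]ᵀ.
Determinant 160·7 − 22² = 636.
m = (166·7 − 22·23)/636 = 164/159; c = (160·23 − 22·166)/636 = 7/159.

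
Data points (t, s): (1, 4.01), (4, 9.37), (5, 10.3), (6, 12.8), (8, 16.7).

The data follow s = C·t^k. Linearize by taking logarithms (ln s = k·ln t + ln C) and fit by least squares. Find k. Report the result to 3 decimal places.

Let Y = ln s. Fitting Y = k·ln t + ln C by least squares:
Sums: Σln t = 6.8669, Σ(ln t)² = 12.0466, Σln s = 11.3233, Σln t·ln s = 17.2778.
Normal system: [[12.0466, 6.8669]; [6.8669, 5]]·[k, ln C]ᵀ = [17.2778, 11.3233]ᵀ.
Solving (det = 13.0781): k = 0.66007, ln C = 1.35813.

k = 0.660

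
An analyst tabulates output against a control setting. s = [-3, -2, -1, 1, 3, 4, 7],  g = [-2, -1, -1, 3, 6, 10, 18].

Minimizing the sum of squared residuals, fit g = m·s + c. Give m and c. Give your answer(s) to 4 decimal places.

m = 1.9834, c = 2.1642

From the data, Σs·s = 89, Σs = 9, Σ1 = 7.
Right-hand side: Σs·g = 196, Σg = 33.
So XᵀX·[m, c]ᵀ = Xᵀg: [[89, 9]; [9, 7]]·[m, c]ᵀ = [196, 33]ᵀ.
Eliminating c: 7·(row 1) − 9·(row 2) gives 542·m = 7·196 − 9·33 = 1075, so m = 1075/542.
Then c = (33 − 9·(1075/542))/7 = 1173/542.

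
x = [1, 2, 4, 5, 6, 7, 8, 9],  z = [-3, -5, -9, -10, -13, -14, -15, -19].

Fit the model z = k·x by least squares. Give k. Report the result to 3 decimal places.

k = -2.051

Compute the Gram sums: Σx·x = 276.
For Aᵀz: Σx·z = -566.
AᵀA·[k]ᵀ = Aᵀz becomes [[276]]·[k]ᵀ = [-566]ᵀ.
k = (-566)/276 = -2.05072.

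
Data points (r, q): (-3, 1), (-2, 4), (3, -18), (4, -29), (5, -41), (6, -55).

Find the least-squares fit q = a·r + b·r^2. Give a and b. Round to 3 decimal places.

a = -3.371, b = -0.963

Setting ∂/∂a … = 0 gives: 99·a + 397·b = -716;  397·a + 2355·b = -3606.
det = 99·2355 − 397² = 75536.
a = ((-716)·2355 − 397·(-3606))/75536 = -127299/37768; b = (99·(-3606) − 397·(-716))/75536 = -36371/37768.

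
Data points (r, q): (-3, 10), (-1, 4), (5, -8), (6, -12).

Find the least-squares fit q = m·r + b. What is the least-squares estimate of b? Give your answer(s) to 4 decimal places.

With design matrix M, MᵀM = [[71, 7]; [7, 4]] and Mᵀq = [-146, -6]ᵀ.
det = 71·4 − 7² = 235.
m = ((-146)·4 − 7·(-6))/235 = -542/235; b = (71·(-6) − 7·(-146))/235 = 596/235.

b = 2.5362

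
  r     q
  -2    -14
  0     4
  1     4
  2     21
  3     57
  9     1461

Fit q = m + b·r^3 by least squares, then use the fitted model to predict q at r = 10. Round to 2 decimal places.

q̂ = 2002.96

With design matrix M, MᵀM = [[6, 757]; [757, 532299]] and Mᵀq = [1533, 1066892]ᵀ.
Eliminating b: 532299·(row 1) − 757·(row 2) gives 2620745·m = 532299·1533 − 757·1066892 = 8377123, so m = 8377123/2620745.
Then b = (1066892 − 757·(8377123/2620745))/532299 = 5240871/2620745.
At r = 10: q̂ = (8377123/2620745)·(1) + (5240871/2620745)·(1000) = 5249248123/2620745.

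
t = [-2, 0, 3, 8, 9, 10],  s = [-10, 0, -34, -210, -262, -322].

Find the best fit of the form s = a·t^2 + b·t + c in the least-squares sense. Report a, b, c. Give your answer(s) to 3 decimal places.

a = -3.030, b = -1.807, c = -0.962

Compute the Gram sums: Σt^2·t^2 = 20754, Σt^2·t = 2260, Σt^2 = 258, Σt·t = 258, Σt = 28, Σ1 = 6.
Right-hand side: Σt^2·s = -67208, Σt·s = -7340, Σs = -838.
Normal equations: [[20754, 2260, 258]; [2260, 258, 28]; [258, 28, 6]]·[a, b, c]ᵀ = [-67208, -7340, -838]ᵀ.
Solving the 3×3 system (Gaussian elimination) gives a = -261085/86178, b = -25952/14363, c = -82883/86178.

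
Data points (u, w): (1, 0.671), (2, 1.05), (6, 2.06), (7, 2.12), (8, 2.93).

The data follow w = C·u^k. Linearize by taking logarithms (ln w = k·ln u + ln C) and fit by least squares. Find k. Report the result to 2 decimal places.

k = 0.65

Taking logs, ln w = k·ln u + ln C, so regress ln w on ln u.
XᵀX = [[11.8015, 6.5103]; [6.5103, 5]], rhs = [5.0263, 2.1989]ᵀ  (here Σln u = 6.5103, Σ(ln u)² = 11.8015, Σln w = 2.1989, Σln u·ln w = 5.0263).
Solving (det = 16.6240): k = 0.65063, ln C = -0.40736.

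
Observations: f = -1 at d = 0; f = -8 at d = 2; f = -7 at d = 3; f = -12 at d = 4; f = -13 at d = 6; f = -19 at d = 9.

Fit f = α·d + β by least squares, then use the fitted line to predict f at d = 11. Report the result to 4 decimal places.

Normal-equation sums: Σd·d = 146, Σd = 24, Σ1 = 6.
Right-hand side: Σd·f = -334, Σf = -60.
Normal equations: [[146, 24]; [24, 6]]·[α, β]ᵀ = [-334, -60]ᵀ.
Eliminating β: 6·(row 1) − 24·(row 2) gives 300·α = 6·(-334) − 24·(-60) = -564, so α = -47/25.
Then β = ((-60) − 24·(-47/25))/6 = -62/25.
At d = 11: f̂ = (-47/25)·(11) + (-62/25)·(1) = -579/25.

f̂ = -23.1600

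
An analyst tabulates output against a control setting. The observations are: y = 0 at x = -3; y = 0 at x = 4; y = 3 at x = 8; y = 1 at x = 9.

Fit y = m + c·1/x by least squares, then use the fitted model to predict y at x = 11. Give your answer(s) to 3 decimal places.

Entries of AᵀA: Σ1 = 4, Σ1/x = 11/72, Σ1/x·1/x = 1045/5184.
Right-hand side: Σy = 4, Σ1/x·y = 35/72.
So AᵀA·[m, c]ᵀ = Aᵀy: [[4, 11/72]; [11/72, 1045/5184]]·[m, c]ᵀ = [4, 35/72]ᵀ.
Eliminating c: (1045/5184)·(row 1) − (11/72)·(row 2) gives (451/576)·m = (1045/5184)·4 − (11/72)·(35/72) = 1265/1728, so m = 115/123.
Then c = ((35/72) − (11/72)·(115/123))/(1045/5184) = 768/451.
At x = 11: ŷ = (115/123)·(1) + (768/451)·(1/11) = 16219/14883.

ŷ = 1.090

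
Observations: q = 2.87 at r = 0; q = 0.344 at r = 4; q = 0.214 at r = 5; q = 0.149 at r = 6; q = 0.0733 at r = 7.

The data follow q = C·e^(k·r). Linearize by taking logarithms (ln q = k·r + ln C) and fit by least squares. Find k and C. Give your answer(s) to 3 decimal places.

k = -0.513, C = 2.837

Let Y = ln q. Fitting Y = k·r + ln C by least squares:
Sums: Σr = 22.0000, Σ(r)² = 126.0000, Σln q = -6.0716, Σr·ln q = -41.6926.
Normal system: [[126.0000, 22.0000]; [22.0000, 5]]·[k, ln C]ᵀ = [-41.6926, -6.0716]ᵀ.
Solving (det = 146.0000): k = -0.51293, ln C = 1.04258, so C = exp(1.04258) = 2.83653.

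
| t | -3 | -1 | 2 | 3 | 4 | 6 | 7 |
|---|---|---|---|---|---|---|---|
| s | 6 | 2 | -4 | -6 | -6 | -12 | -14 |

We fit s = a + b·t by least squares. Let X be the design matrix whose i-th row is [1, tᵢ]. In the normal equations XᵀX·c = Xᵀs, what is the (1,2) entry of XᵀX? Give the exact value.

18

Row 1 ↔ basis 1, column 2 ↔ basis t, so (XᵀX)_{1,2} = Σᵢ t = (1)·(-3) + (1)·(-1) + (1)·(2) + (1)·(3) + (1)·(4) + (1)·(6) + (1)·(7) = 18.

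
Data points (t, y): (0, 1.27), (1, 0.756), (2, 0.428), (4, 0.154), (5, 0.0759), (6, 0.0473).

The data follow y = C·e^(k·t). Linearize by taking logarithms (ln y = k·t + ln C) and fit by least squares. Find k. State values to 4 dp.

k = -0.5532

Taking logs, ln y = k·t + ln C, so regress ln y on t.
Sums: Σt = 18.0000, Σ(t)² = 82.0000, Σln y = -8.3897, Σt·ln y = -40.6594.
Normal system: [[82.0000, 18.0000]; [18.0000, 6]]·[k, ln C]ᵀ = [-40.6594, -8.3897]ᵀ.
Slope k = (n·Σt·ln y − Σt·Σln y)/(n·Σ(t)² − (Σt)²) = (6·-40.6594 − 18.0000·-8.3897)/168.0000 = -0.55322; ln C = (Σln y − k·Σt)/n = 0.26138.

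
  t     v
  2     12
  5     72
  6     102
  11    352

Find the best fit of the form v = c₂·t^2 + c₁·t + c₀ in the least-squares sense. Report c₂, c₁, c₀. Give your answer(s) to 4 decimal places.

c₂ = 3.0177, c₁ = -1.4757, c₀ = 3.0314

Forming AᵀA = [[16578, 1680, 186]; [1680, 186, 24]; [186, 24, 4]] and Aᵀv = [48112, 4868, 538]ᵀ gives AᵀA·[c₂, c₁, c₀]ᵀ = Aᵀv.
Row-reducing yields c₂ = 7505/2487, c₁ = -3670/2487, c₀ = 2513/829.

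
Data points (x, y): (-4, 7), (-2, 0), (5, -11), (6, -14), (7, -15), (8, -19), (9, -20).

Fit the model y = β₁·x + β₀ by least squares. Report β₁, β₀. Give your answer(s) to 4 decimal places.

β₁ = -1.9742, β₀ = -2.1070

The normal system AᵀA·[β₁, β₀]ᵀ = Aᵀy is [[275, 29]; [29, 7]]·[β₁, β₀]ᵀ = [-604, -72]ᵀ.
Δ = 275·7 − 29² = 1084.
β₁ = ((-604)·7 − 29·(-72))/1084 = -535/271; β₀ = (275·(-72) − 29·(-604))/1084 = -571/271.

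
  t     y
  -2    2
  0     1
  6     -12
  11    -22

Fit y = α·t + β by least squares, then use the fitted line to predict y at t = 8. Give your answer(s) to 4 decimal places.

ŷ = -15.9356

Sums needed: Σt·t = 161, Σt = 15, Σ1 = 4.
Moment sums: Σt·y = -318, Σy = -31.
So MᵀM·[α, β]ᵀ = Mᵀy: [[161, 15]; [15, 4]]·[α, β]ᵀ = [-318, -31]ᵀ.
Eliminating β: 4·(row 1) − 15·(row 2) gives 419·α = 4·(-318) − 15·(-31) = -807, so α = -807/419.
Then β = ((-31) − 15·(-807/419))/4 = -221/419.
At t = 8: ŷ = (-807/419)·(8) + (-221/419)·(1) = -6677/419.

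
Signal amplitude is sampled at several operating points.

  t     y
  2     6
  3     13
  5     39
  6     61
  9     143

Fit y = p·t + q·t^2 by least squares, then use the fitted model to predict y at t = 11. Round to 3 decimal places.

MᵀM·[p, q]ᵀ = Mᵀy reads: 155·p + 1105·q = 1899;  1105·p + 8579·q = 14895.
(Σt·t = 155, Σt·t^2 = 1105, Σt^2·t^2 = 8579, Σt·y = 1899, Σt^2·y = 14895.)
Eliminating q: 8579·(row 1) − 1105·(row 2) gives 108720·p = 8579·1899 − 1105·14895 = -167454, so p = -9303/6040.
Then q = (14895 − 1105·(-9303/6040))/8579 = 2337/1208.
At t = 11: ŷ = (-9303/6040)·(11) + (2337/1208)·(121) = 163944/755.

ŷ = 217.144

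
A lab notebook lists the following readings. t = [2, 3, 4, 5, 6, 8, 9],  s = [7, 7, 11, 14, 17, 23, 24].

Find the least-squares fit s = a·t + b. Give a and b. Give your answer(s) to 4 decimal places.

Forming MᵀM = [[235, 37]; [37, 7]] and Mᵀs = [651, 103]ᵀ gives MᵀM·[a, b]ᵀ = Mᵀs.
Eliminating b: 7·(row 1) − 37·(row 2) gives 276·a = 7·651 − 37·103 = 746, so a = 373/138.
Then b = (103 − 37·(373/138))/7 = 59/138.

a = 2.7029, b = 0.4275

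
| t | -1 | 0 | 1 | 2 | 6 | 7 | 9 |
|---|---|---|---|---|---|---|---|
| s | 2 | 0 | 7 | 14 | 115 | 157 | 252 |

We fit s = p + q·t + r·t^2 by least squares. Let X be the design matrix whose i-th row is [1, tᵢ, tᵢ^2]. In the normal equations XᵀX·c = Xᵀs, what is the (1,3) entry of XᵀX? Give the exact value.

172

Row 1 ↔ basis 1, column 3 ↔ basis t^2, so (XᵀX)_{1,3} = Σᵢ t^2 = (1)·(1) + (1)·(0) + (1)·(1) + (1)·(4) + (1)·(36) + (1)·(49) + (1)·(81) = 172.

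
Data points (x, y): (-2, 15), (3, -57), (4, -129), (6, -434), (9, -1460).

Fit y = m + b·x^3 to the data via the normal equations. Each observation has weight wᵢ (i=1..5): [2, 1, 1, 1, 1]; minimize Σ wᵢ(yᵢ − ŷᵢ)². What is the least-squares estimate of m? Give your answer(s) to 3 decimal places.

AᵀWA·[m, b]ᵀ = AᵀWy reads: 6·m + 1020·b = -2050;  1020·m + 583050·b = -1168119.
(Σwᵢ·1 = 6, Σwᵢ·x^3 = 1020, Σwᵢ·x^3·x^3 = 583050, Σwᵢ·y = -2050, Σwᵢ·x^3·y = -1168119.)
det = 6·583050 − 1020² = 2457900.
m = ((-2050)·583050 − 1020·(-1168119))/2457900 = -62852/40965; b = (6·(-1168119) − 1020·(-2050))/2457900 = -819619/409650.

m = -1.534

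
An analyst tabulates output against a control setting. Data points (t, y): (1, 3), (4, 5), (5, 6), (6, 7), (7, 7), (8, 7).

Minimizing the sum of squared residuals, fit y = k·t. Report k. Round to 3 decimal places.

k = 1.047

With design matrix X, XᵀX = [[191]] and Xᵀy = [200]ᵀ.
k = 200/191 = 1.04712.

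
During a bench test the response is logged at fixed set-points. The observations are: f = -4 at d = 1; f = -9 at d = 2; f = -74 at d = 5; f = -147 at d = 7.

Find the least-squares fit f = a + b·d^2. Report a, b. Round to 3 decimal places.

a = 1.060, b = -3.016

Normal-equation sums: Σ1 = 4, Σd^2 = 79, Σd^2·d^2 = 3043.
For Mᵀf: Σf = -234, Σd^2·f = -9093.
Δ = 4·3043 − 79² = 5931.
a = ((-234)·3043 − 79·(-9093))/5931 = 2095/1977; b = (4·(-9093) − 79·(-234))/5931 = -5962/1977.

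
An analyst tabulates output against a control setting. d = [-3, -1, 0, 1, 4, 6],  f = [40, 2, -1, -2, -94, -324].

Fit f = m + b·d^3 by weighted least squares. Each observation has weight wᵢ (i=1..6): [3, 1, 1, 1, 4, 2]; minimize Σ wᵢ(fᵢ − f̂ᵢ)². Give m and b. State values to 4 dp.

m = 0.2880, b = -1.4966

XᵀWX·[m, b]ᵀ = XᵀWf reads: 12·m + 607·b = -905;  607·m + 111885·b = -167276.
(Σwᵢ·1 = 12, Σwᵢ·d^3 = 607, Σwᵢ·d^3·d^3 = 111885, Σwᵢ·f = -905, Σwᵢ·d^3·f = -167276.)
Determinant 12·111885 − 607² = 974171.
m = ((-905)·111885 − 607·(-167276))/974171 = 280607/974171; b = (12·(-167276) − 607·(-905))/974171 = -1457977/974171.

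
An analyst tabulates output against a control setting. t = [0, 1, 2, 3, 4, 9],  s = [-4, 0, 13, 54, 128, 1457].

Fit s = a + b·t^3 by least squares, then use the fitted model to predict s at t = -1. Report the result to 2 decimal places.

Entries of AᵀA: Σ1 = 6, Σt^3 = 829, Σt^3·t^3 = 536331.
And Σs = 1648, Σt^3·s = 1071907.
Δ = 6·536331 − 829² = 2530745.
a = (1648·536331 − 829·1071907)/2530745 = -947483/506149; b = (6·1071907 − 829·1648)/2530745 = 1013050/506149.
At t = -1: ŝ = (-947483/506149)·(1) + (1013050/506149)·(-1) = -1960533/506149.

ŝ = -3.87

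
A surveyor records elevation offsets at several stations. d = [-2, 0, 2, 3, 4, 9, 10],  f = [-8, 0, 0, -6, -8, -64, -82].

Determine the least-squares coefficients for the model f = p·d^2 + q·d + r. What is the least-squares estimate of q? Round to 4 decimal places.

Setting ∂/∂p … = 0 gives: 16930·p + 1820·q + 214·r = -13598;  1820·p + 214·q + 26·r = -1430;  214·p + 26·q + 7·r = -168.
Row-reducing yields p = -3617/3649, q = 19591/10947, r = -3764/10947.

q = 1.7896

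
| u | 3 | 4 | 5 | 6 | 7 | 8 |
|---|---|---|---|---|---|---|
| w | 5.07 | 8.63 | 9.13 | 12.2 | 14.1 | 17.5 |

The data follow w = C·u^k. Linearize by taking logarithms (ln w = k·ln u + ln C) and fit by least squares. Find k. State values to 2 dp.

k = 1.18

With ln wᵢ as the transformed response and ln uᵢ as the regressor:
XᵀX = [[17.0401, 9.9115]; [9.9115, 6]], rhs = [23.9136, 14.0000]ᵀ  (here Σln u = 9.9115, Σ(ln u)² = 17.0401, Σln w = 14.0000, Σln u·ln w = 23.9136).
Δ = 17.0401·6 − (9.9115)² = 4.0036; k = (23.9136·6 − 9.9115·14.0000)/4.0036 = 1.17929, ln C = (17.0401·14.0000 − 9.9115·23.9136)/4.0036 = 0.38525.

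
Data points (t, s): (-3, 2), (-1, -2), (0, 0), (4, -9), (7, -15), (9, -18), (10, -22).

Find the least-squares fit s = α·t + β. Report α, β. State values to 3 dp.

Setting ∂/∂α … = 0 gives: 256·α + 26·β = -527;  26·α + 7·β = -64.
(Σt·t = 256, Σt = 26, Σ1 = 7, Σt·s = -527, Σs = -64.)
Eliminating β: 7·(row 1) − 26·(row 2) gives 1116·α = 7·(-527) − 26·(-64) = -2025, so α = -225/124.
Then β = ((-64) − 26·(-225/124))/7 = -149/62.

α = -1.815, β = -2.403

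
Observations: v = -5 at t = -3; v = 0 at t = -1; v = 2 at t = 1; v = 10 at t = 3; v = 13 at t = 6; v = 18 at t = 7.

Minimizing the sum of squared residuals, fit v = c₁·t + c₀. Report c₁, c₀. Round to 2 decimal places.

Entries of XᵀX: Σt·t = 105, Σt = 13, Σ1 = 6.
And Σt·v = 251, Σv = 38.
Normal equations: [[105, 13]; [13, 6]]·[c₁, c₀]ᵀ = [251, 38]ᵀ.
Δ = 105·6 − 13² = 461.
c₁ = (251·6 − 13·38)/461 = 1012/461; c₀ = (105·38 − 13·251)/461 = 727/461.

c₁ = 2.20, c₀ = 1.58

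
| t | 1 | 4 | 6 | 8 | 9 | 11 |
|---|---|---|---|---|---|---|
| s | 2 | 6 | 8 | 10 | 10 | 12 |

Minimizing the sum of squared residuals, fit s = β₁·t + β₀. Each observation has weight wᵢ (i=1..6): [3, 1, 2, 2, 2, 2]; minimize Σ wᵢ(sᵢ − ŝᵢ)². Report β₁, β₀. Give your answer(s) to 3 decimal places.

With design matrix X, XᵀWX = [[623, 75]; [75, 12]] and XᵀWs = [730, 92]ᵀ.
det = 623·12 − 75² = 1851.
β₁ = (730·12 − 75·92)/1851 = 620/617; β₀ = (623·92 − 75·730)/1851 = 2566/1851.

β₁ = 1.005, β₀ = 1.386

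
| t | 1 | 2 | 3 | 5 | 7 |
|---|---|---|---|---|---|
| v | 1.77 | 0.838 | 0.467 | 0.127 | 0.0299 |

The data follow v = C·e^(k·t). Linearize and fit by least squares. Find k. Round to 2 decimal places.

Let Y = ln v. Fitting Y = k·t + ln C by least squares:
XᵀX = [[88.0000, 18.0000]; [18.0000, 5]], rhs = [-36.9539, -5.9406]ᵀ  (here Σt = 18.0000, Σ(t)² = 88.0000, Σln v = -5.9406, Σt·ln v = -36.9539).
Slope k = (n·Σt·ln v − Σt·Σln v)/(n·Σ(t)² − (Σt)²) = (5·-36.9539 − 18.0000·-5.9406)/116.0000 = -0.67102; ln C = (Σln v − k·Σt)/n = 1.22753.

k = -0.67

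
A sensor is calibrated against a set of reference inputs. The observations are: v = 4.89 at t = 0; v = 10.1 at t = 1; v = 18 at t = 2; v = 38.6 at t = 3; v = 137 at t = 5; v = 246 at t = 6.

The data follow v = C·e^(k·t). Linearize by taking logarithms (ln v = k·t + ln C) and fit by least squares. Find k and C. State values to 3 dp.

Let Y = ln v. Fitting Y = k·t + ln C by least squares:
AᵀA = [[75.0000, 17.0000]; [17.0000, 6]], rhs = [76.6849, 20.8687]ᵀ  (here Σt = 17.0000, Σ(t)² = 75.0000, Σln v = 20.8687, Σt·ln v = 76.6849).
Δ = 75.0000·6 − (17.0000)² = 161.0000; k = (76.6849·6 − 17.0000·20.8687)/161.0000 = 0.65430, ln C = (75.0000·20.8687 − 17.0000·76.6849)/161.0000 = 1.62426, so C = exp(1.62426) = 5.07467.

k = 0.654, C = 5.075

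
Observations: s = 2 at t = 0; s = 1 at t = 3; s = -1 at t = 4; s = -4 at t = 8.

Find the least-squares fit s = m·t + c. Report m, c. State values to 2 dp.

m = -0.78, c = 2.42

With design matrix A, AᵀA = [[89, 15]; [15, 4]] and Aᵀs = [-33, -2]ᵀ.
Determinant 89·4 − 15² = 131.
m = ((-33)·4 − 15·(-2))/131 = -102/131; c = (89·(-2) − 15·(-33))/131 = 317/131.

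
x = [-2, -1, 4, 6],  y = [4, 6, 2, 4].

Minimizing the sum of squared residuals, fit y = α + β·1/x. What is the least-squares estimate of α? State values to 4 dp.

The normal equations are: 4·α + (-13/12)·β = 16;  (-13/12)·α + (193/144)·β = -41/6.
det = 4·(193/144) − (-13/12)² = 67/16.
α = (16·(193/144) − (-13/12)·(-41/6))/(67/16) = 674/201; β = (4·(-41/6) − (-13/12)·16)/(67/16) = -160/67.

α = 3.3532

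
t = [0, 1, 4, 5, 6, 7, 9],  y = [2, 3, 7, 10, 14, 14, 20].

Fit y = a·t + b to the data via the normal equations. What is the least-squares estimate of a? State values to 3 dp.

With design matrix X, XᵀX = [[208, 32]; [32, 7]] and Xᵀy = [443, 70]ᵀ.
Determinant 208·7 − 32² = 432.
a = (443·7 − 32·70)/432 = 287/144; b = (208·70 − 32·443)/432 = 8/9.

a = 1.993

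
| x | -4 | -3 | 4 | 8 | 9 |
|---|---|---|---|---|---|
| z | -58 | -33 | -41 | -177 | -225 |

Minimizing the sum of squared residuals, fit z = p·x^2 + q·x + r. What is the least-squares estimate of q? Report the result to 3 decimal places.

Compute the Gram sums: Σx^2·x^2 = 11250, Σx^2·x = 1214, Σx^2 = 186, Σx·x = 186, Σx = 14, Σ1 = 5.
And Σx^2·z = -31434, Σx·z = -3274, Σz = -534.
Inverting the 3×3 Gram matrix, [p, q, r]ᵀ = [-290809/97022, 197589/97022, -48552/48511]ᵀ.

q = 2.037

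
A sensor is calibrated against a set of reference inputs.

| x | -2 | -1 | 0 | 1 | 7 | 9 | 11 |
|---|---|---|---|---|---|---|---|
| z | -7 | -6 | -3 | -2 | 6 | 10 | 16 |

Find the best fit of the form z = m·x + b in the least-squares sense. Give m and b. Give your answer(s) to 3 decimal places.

m = 1.646, b = -3.877

AᵀA·[m, b]ᵀ = Aᵀz reads: 257·m + 25·b = 326;  25·m + 7·b = 14.
(Σx·x = 257, Σx = 25, Σ1 = 7, Σx·z = 326, Σz = 14.)
Eliminating b: 7·(row 1) − 25·(row 2) gives 1174·m = 7·326 − 25·14 = 1932, so m = 966/587.
Then b = (14 − 25·(966/587))/7 = -2276/587.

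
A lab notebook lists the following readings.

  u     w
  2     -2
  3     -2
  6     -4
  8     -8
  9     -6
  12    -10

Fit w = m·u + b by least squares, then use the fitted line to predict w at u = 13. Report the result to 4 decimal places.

With design matrix M, MᵀM = [[338, 40]; [40, 6]] and Mᵀw = [-272, -32]ᵀ.
Δ = 338·6 − 40² = 428.
m = ((-272)·6 − 40·(-32))/428 = -88/107; b = (338·(-32) − 40·(-272))/428 = 16/107.
At u = 13: ŵ = (-88/107)·(13) + (16/107)·(1) = -1128/107.

ŵ = -10.5421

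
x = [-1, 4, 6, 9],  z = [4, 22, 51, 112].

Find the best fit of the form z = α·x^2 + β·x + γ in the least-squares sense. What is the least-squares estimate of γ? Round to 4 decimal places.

γ = 2.0165

Compute the Gram sums: Σx^2·x^2 = 8114, Σx^2·x = 1008, Σx^2 = 134, Σx·x = 134, Σx = 18, Σ1 = 4.
Right-hand side: Σx^2·z = 11264, Σx·z = 1398, Σz = 189.
MᵀM·[α, β, γ]ᵀ = Mᵀz becomes [[8114, 1008, 134]; [1008, 134, 18]; [134, 18, 4]]·[α, β, γ]ᵀ = [11264, 1398, 189]ᵀ.
Inverting the 3×3 Gram matrix, [α, β, γ]ᵀ = [7937/5620, -519/1124, 11333/5620]ᵀ.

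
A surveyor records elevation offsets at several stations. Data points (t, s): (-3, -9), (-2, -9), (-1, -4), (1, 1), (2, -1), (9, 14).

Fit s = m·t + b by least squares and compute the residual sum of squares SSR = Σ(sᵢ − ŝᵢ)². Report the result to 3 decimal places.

SSR = 12.950

Setting ∂/∂m … = 0 gives: 100·m + 6·b = 174;  6·m + 6·b = -8.
(Σt·t = 100, Σt = 6, Σ1 = 6, Σt·s = 174, Σs = -8.)
Determinant 100·6 − 6² = 564.
m = (174·6 − 6·(-8))/564 = 91/47; b = (100·(-8) − 6·174)/564 = -461/141.
Residuals: 11/141, -262/141, 170/141, 7/3, -226/141, -22/141; SSR = 1826/141.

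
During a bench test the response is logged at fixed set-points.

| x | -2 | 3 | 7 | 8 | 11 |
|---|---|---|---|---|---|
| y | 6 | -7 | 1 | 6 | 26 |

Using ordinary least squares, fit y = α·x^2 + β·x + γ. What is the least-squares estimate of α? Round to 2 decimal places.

α = 0.52

Forming AᵀA = [[21235, 2205, 247]; [2205, 247, 27]; [247, 27, 5]] and Aᵀy = [3540, 308, 32]ᵀ gives AᵀA·[α, β, γ]ᵀ = Aᵀy.
Solving the 3×3 system (Gaussian elimination) gives α = 9146/17633, β = -55178/17633, γ = -41000/17633.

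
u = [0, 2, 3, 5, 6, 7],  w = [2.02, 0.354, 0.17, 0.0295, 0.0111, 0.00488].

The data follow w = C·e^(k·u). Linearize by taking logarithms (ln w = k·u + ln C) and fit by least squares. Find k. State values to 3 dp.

Linearized form: ln w = k·u + ln C. From the 6 transformed points,
Sums: Σu = 23.0000, Σ(u)² = 123.0000, Σln w = -15.4541, Σu·ln w = -89.2727.
Normal system: [[123.0000, 23.0000]; [23.0000, 6]]·[k, ln C]ᵀ = [-89.2727, -15.4541]ᵀ.
Δ = 123.0000·6 − (23.0000)² = 209.0000; k = (-89.2727·6 − 23.0000·-15.4541)/209.0000 = -0.86216, ln C = (123.0000·-15.4541 − 23.0000·-89.2727)/209.0000 = 0.72927.

k = -0.862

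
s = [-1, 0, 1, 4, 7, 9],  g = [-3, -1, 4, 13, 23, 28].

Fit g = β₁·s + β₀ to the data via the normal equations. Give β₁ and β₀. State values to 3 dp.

Forming AᵀA = [[148, 20]; [20, 6]] and Aᵀg = [472, 64]ᵀ gives AᵀA·[β₁, β₀]ᵀ = Aᵀg.
Δ = 148·6 − 20² = 488.
β₁ = (472·6 − 20·64)/488 = 194/61; β₀ = (148·64 − 20·472)/488 = 4/61.

β₁ = 3.180, β₀ = 0.066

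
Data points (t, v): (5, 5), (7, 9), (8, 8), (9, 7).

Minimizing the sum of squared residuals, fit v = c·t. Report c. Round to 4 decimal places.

c = 0.9817

Entries of XᵀX: Σt·t = 219.
And Σt·v = 215.
XᵀX·[c]ᵀ = Xᵀv becomes [[219]]·[c]ᵀ = [215]ᵀ.
Hence c = 215 / 219 ≈ 0.981735.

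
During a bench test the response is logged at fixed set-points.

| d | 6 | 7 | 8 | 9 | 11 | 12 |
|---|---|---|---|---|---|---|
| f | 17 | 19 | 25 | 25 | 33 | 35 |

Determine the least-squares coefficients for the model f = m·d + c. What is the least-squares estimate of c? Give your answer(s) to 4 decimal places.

c = -1.5466

XᵀX·[m, c]ᵀ = Xᵀf reads: 495·m + 53·c = 1443;  53·m + 6·c = 154.
Eliminating c: 6·(row 1) − 53·(row 2) gives 161·m = 6·1443 − 53·154 = 496, so m = 496/161.
Then c = (154 − 53·(496/161))/6 = -249/161.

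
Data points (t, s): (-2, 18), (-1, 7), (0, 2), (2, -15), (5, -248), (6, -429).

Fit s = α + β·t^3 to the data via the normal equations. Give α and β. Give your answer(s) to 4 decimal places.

α = 2.4540, β = -1.9992

Forming MᵀM = [[6, 340]; [340, 62410]] and Mᵀs = [-665, -123935]ᵀ gives MᵀM·[α, β]ᵀ = Mᵀs.
det = 6·62410 − 340² = 258860.
α = ((-665)·62410 − 340·(-123935))/258860 = 9075/3698; β = (6·(-123935) − 340·(-665))/258860 = -7393/3698.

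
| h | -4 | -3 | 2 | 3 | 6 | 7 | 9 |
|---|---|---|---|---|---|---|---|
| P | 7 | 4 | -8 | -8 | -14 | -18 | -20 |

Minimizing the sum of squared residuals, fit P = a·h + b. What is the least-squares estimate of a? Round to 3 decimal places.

a = -2.091

The normal equations are: 204·a + 20·b = -470;  20·a + 7·b = -57.
(Σh·h = 204, Σh = 20, Σ1 = 7, Σh·P = -470, ΣP = -57.)
Determinant 204·7 − 20² = 1028.
a = ((-470)·7 − 20·(-57))/1028 = -1075/514; b = (204·(-57) − 20·(-470))/1028 = -557/257.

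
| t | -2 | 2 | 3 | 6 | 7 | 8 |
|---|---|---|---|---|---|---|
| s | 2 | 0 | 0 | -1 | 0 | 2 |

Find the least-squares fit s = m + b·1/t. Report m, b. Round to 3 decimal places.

m = 0.789, b = -2.255

Forming MᵀM = [[6, 43/56]; [43/56, 19049/28224]] and Mᵀs = [3, -11/12]ᵀ gives MᵀM·[m, b]ᵀ = Mᵀs.
Δ = 6·(19049/28224) − (43/56)² = 32551/9408.
m = (3·(19049/28224) − (43/56)·(-11/12))/(32551/9408) = 597/757; b = (6·(-11/12) − (43/56)·3)/(32551/9408) = -73416/32551.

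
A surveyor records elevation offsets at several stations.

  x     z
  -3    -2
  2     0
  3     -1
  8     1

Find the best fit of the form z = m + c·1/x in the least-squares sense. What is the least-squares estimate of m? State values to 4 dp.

Sums needed: Σ1 = 4, Σ1/x = 5/8, Σ1/x·1/x = 281/576.
Right-hand side: Σz = -2, Σ1/x·z = 11/24.
So AᵀA·[m, c]ᵀ = Aᵀz: [[4, 5/8]; [5/8, 281/576]]·[m, c]ᵀ = [-2, 11/24]ᵀ.
Eliminating c: (281/576)·(row 1) − (5/8)·(row 2) gives (899/576)·m = (281/576)·(-2) − (5/8)·(11/24) = -727/576, so m = -727/899.
Then c = ((11/24) − (5/8)·(-727/899))/(281/576) = 1776/899.

m = -0.8087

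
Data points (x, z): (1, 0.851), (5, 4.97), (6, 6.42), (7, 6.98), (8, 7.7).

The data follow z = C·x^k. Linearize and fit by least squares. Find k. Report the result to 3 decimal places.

k = 1.082

With ln zᵢ as the transformed response and ln xᵢ as the regressor:
AᵀA = [[13.9113, 7.4265]; [7.4265, 5]], rhs = [13.9378, 7.2858]ᵀ  (here Σln x = 7.4265, Σ(ln x)² = 13.9113, Σln z = 7.2858, Σln x·ln z = 13.9378).
Δ = 13.9113·5 − (7.4265)² = 14.4030; k = (13.9378·5 − 7.4265·7.2858)/14.4030 = 1.08179, ln C = (13.9113·7.2858 − 7.4265·13.9378)/14.4030 = -0.14964.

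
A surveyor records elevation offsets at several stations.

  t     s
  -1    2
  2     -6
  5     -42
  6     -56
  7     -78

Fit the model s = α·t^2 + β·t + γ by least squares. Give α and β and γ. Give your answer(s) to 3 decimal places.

Entries of XᵀX: Σt^2·t^2 = 4339, Σt^2·t = 691, Σt^2 = 115, Σt·t = 115, Σt = 19, Σ1 = 5.
And Σt^2·s = -6910, Σt·s = -1106, Σs = -180.
So XᵀX·[α, β, γ]ᵀ = Xᵀs: [[4339, 691, 115]; [691, 115, 19]; [115, 19, 5]]·[α, β, γ]ᵀ = [-6910, -1106, -180]ᵀ.
Inverting the 3×3 Gram matrix, [α, β, γ]ᵀ = [-7105/4992, -7055/4992, 219/104]ᵀ.

α = -1.423, β = -1.413, γ = 2.106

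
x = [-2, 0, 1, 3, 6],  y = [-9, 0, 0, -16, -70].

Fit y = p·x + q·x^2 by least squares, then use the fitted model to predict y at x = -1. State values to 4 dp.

ŷ = -2.7635

From the data, Σx·x = 50, Σx·x^2 = 236, Σx^2·x^2 = 1394.
Moment sums: Σx·y = -450, Σx^2·y = -2700.
Normal equations: [[50, 236]; [236, 1394]]·[p, q]ᵀ = [-450, -2700]ᵀ.
Eliminating q: 1394·(row 1) − 236·(row 2) gives 14004·p = 1394·(-450) − 236·(-2700) = 9900, so p = 275/389.
Then q = ((-2700) − 236·(275/389))/1394 = -800/389.
At x = -1: ŷ = (275/389)·(-1) + (-800/389)·(1) = -1075/389.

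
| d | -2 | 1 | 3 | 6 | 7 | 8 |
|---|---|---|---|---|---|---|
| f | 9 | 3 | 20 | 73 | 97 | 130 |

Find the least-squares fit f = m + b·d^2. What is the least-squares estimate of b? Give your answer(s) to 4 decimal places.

b = 1.9928

With design matrix X, XᵀX = [[6, 163]; [163, 7891]] and Xᵀf = [332, 15920]ᵀ.
Eliminating b: 7891·(row 1) − 163·(row 2) gives 20777·m = 7891·332 − 163·15920 = 24852, so m = 24852/20777.
Then b = (15920 − 163·(24852/20777))/7891 = 41404/20777.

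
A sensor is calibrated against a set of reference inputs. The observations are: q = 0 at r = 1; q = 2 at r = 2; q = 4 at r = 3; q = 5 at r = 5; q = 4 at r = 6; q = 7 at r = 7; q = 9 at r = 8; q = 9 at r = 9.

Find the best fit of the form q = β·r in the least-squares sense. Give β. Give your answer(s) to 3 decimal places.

β = 0.993

With design matrix M, MᵀM = [[269]] and Mᵀq = [267]ᵀ.
β = 267/269 = 0.992565.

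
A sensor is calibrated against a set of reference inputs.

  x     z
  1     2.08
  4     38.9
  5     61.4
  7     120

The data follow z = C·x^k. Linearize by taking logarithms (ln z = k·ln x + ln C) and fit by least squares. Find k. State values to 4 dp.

k = 2.0920

Taking logs, ln z = k·ln x + ln C, so regress ln z on ln x.
Sums: Σln x = 4.9416, Σ(ln x)² = 8.2987, Σln z = 13.2983, Σln x·ln z = 21.0180.
Normal system: [[8.2987, 4.9416]; [4.9416, 4]]·[k, ln C]ᵀ = [21.0180, 13.2983]ᵀ.
Solving (det = 8.7748): k = 2.09195, ln C = 0.74014.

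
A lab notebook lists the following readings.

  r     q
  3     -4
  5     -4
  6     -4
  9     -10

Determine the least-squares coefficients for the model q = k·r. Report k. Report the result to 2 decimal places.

Sums needed: Σr·r = 151.
Right-hand side: Σr·q = -146.
Hence k = -146 / 151 ≈ -0.966887.

k = -0.97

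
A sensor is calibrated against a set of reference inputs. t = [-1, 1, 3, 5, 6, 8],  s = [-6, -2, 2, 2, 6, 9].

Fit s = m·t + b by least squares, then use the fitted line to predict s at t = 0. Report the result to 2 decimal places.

XᵀX·[m, b]ᵀ = Xᵀs reads: 136·m + 22·b = 128;  22·m + 6·b = 11.
Determinant 136·6 − 22² = 332.
m = (128·6 − 22·11)/332 = 263/166; b = (136·11 − 22·128)/332 = -330/83.
At t = 0: ŝ = (263/166)·(0) + (-330/83)·(1) = -330/83.

ŝ = -3.98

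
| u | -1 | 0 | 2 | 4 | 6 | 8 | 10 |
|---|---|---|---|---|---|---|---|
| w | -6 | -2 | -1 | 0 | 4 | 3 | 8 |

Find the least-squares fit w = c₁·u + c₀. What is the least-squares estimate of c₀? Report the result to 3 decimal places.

Setting ∂/∂c₁ … = 0 gives: 221·c₁ + 29·c₀ = 132;  29·c₁ + 7·c₀ = 6.
(Σu·u = 221, Σu = 29, Σ1 = 7, Σu·w = 132, Σw = 6.)
Determinant 221·7 − 29² = 706.
c₁ = (132·7 − 29·6)/706 = 375/353; c₀ = (221·6 − 29·132)/706 = -1251/353.

c₀ = -3.544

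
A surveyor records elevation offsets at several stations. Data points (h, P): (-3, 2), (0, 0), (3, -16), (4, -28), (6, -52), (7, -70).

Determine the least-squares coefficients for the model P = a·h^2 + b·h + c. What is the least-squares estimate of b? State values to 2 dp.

b = -3.13

The normal equations are: 4115·a + 623·b + 119·c = -5876;  623·a + 119·b + 17·c = -968;  119·a + 17·b + 6·c = -164.
(Σh^2·h^2 = 4115, Σh^2·h = 623, Σh^2 = 119, Σh·h = 119, Σh = 17, Σ1 = 6, Σh^2·P = -5876, Σh·P = -968, ΣP = -164.)
Inverting the 3×3 Gram matrix, [a, b, c]ᵀ = [-839/852, -13343/4260, 761/710]ᵀ.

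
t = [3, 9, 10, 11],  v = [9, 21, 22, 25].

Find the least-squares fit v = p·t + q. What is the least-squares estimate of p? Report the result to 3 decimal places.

p = 1.955

Forming AᵀA = [[311, 33]; [33, 4]] and Aᵀv = [711, 77]ᵀ gives AᵀA·[p, q]ᵀ = Aᵀv.
Determinant 311·4 − 33² = 155.
p = (711·4 − 33·77)/155 = 303/155; q = (311·77 − 33·711)/155 = 484/155.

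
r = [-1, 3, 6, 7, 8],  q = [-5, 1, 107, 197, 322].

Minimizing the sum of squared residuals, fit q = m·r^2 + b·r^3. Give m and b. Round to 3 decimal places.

m = -3.090, b = 1.015

The normal system AᵀA·[m, b]ᵀ = Aᵀq is [[7875, 57593]; [57593, 427179]]·[m, b]ᵀ = [34117, 255579]ᵀ.
Eliminating b: 427179·(row 1) − 57593·(row 2) gives 47080976·m = 427179·34117 − 57593·255579 = -145495404, so m = -36373851/11770244.
Then b = (255579 − 57593·(-36373851/11770244))/427179 = 11946061/11770244.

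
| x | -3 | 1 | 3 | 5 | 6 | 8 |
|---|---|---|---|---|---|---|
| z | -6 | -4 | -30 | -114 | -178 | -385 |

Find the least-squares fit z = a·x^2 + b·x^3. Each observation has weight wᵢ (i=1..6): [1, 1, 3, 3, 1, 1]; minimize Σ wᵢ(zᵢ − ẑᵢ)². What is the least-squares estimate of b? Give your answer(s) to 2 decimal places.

Entries of MᵀWM: Σwᵢ·x^2·x^2 = 7592, Σwᵢ·x^2·x^3 = 50406, Σwᵢ·x^3·x^3 = 358592.
For MᵀWz: Σwᵢ·x^2·z = -40466, Σwᵢ·x^3·z = -280590.
Eliminating b: 358592·(row 1) − 50406·(row 2) gives 181665628·a = 358592·(-40466) − 50406·(-280590) = -367364332, so a = -91841083/45416407.
Then b = ((-280590) − 50406·(-91841083/45416407))/358592 = -22627521/45416407.

b = -0.50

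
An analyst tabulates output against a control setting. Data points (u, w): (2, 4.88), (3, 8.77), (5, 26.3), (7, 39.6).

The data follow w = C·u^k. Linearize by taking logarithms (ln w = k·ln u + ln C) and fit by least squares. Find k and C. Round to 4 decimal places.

Taking logs, ln w = k·ln u + ln C, so regress ln w on ln u.
Over the data: Σln u = 5.3471, Σ(ln u)² = 8.0643, Σln w = 10.7049, Σln u·ln w = 15.9050.
Normal system: [[8.0643, 5.3471]; [5.3471, 4]]·[k, ln C]ᵀ = [15.9050, 10.7049]ᵀ.
Solving (det = 3.6655): k = 1.74056, ln C = 0.34947, so C = exp(0.34947) = 1.41832.

k = 1.7406, C = 1.4183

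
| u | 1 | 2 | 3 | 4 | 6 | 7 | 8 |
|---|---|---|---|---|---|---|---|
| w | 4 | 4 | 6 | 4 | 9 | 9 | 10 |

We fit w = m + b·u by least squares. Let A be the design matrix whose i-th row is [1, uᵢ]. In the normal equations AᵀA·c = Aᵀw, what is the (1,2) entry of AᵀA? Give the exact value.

Row 1 ↔ basis 1, column 2 ↔ basis u, so (AᵀA)_{1,2} = Σᵢ u = (1)·(1) + (1)·(2) + (1)·(3) + (1)·(4) + (1)·(6) + (1)·(7) + (1)·(8) = 31.

31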